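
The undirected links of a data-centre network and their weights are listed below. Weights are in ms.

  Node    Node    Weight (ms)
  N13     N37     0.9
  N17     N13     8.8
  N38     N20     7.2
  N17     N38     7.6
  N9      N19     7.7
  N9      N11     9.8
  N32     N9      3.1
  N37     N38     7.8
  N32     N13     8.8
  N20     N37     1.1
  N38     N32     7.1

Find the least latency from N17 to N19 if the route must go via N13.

Shortest N17→N13: N17 → N13 = 8.8
Shortest N13→N19: N13 → N32 → N9 → N19 = 19.6
Total via N13: 8.8 + 19.6 = 28.4 ms.

28.4 ms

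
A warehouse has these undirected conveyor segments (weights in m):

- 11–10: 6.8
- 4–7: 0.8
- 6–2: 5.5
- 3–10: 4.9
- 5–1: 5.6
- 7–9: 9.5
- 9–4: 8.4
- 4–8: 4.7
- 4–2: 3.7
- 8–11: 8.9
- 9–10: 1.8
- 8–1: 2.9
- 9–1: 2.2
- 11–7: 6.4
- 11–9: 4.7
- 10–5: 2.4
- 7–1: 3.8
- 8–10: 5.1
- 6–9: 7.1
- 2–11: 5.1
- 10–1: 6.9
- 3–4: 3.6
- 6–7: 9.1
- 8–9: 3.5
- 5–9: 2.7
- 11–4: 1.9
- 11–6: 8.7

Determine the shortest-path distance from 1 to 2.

Compare a few routes:
1–8–4–2: 2.9+4.7+3.7 = 11.3
1–7–4–2: 3.8+0.8+3.7 = 8.3
1–7–4–11–2: 3.8+0.8+1.9+5.1 = 11.6
1–9–11–2: 2.2+4.7+5.1 = 12
Cheapest is 1–7–4–2 at 8.3 m.

8.3 m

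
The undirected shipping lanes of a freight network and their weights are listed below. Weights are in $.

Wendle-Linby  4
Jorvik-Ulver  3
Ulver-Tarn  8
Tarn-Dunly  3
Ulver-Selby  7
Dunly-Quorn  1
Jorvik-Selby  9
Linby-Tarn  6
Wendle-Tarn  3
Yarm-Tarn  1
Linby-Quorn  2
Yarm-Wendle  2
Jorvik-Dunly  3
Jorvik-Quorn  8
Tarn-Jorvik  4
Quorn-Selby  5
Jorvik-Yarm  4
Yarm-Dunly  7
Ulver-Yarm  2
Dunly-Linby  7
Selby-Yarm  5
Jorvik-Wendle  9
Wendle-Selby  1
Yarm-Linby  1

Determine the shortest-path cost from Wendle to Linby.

Enumerating some paths:
Wendle → Yarm → Linby: 2+1 = 3
Wendle → Tarn → Yarm → Linby: 3+1+1 = 5
Wendle → Selby → Yarm → Linby: 1+5+1 = 7
Wendle → Linby: 4 = 4
The minimum is $3 via Wendle → Yarm → Linby.

$3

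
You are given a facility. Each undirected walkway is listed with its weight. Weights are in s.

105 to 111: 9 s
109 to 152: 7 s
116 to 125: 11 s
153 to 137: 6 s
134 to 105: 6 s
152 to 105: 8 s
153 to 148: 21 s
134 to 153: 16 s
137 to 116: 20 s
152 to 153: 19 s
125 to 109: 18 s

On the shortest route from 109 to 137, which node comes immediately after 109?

Candidate routes:
109 - 152 - 153 - 137: 7+19+6 = 32
109 - 152 - 105 - 134 - 153 - 137: 7+8+6+16+6 = 43
109 - 125 - 116 - 137: 18+11+20 = 49
The minimum is 32 s via 109 - 152 - 153 - 137.
So from 109 the first move is to 152.

152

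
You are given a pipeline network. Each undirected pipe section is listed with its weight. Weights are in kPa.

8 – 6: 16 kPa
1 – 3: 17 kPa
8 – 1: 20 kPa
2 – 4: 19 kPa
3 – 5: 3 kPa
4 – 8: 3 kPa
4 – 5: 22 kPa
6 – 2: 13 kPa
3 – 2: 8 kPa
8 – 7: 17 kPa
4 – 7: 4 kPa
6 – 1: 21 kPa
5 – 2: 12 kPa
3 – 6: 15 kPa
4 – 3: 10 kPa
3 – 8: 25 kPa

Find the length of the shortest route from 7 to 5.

17 kPa

Compare a few routes:
7–8–4–3–5: 17+3+10+3 = 33
7–4–5: 4+22 = 26
7–4–3–5: 4+10+3 = 17
Cheapest is 7–4–3–5 at 17 kPa.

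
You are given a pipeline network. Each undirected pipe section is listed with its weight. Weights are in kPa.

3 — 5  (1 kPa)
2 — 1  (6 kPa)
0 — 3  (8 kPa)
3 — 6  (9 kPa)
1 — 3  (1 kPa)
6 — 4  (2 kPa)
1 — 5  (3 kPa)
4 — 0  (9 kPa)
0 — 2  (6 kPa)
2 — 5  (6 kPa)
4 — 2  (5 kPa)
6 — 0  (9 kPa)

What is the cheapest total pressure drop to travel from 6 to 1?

Settle nodes by increasing distance from 6:
6: 0
4: 2  (via 6)
2: 7  (via 4)
0: 9  (via 6)
3: 9  (via 6)
1: 10  (via 3)
Shortest route: 6–3–1 = 10 kPa.

10 kPa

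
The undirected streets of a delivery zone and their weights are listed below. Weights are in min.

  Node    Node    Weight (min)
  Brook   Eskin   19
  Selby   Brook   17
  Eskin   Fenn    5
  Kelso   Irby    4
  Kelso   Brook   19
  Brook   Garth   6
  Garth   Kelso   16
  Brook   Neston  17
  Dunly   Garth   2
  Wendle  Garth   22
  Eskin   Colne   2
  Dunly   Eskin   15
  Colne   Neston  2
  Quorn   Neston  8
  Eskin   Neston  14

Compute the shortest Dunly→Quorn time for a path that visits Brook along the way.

33 min

Shortest Dunly→Brook: Dunly → Garth → Brook = 8
Best Brook to Quorn: Brook → Neston → Quorn costing 25
Total via Brook: 8 + 25 = 33 min.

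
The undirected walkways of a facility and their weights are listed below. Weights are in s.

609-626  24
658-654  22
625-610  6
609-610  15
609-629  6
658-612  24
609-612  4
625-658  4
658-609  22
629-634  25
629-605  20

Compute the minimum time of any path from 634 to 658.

Settle nodes by increasing distance from 634:
634: 0
629: 25  (via 634)
609: 31  (via 629)
612: 35  (via 609)
605: 45  (via 629)
610: 46  (via 609)
625: 52  (via 610)
658: 53  (via 609)
Shortest route: 634 → 629 → 609 → 658 = 53 s.

53 s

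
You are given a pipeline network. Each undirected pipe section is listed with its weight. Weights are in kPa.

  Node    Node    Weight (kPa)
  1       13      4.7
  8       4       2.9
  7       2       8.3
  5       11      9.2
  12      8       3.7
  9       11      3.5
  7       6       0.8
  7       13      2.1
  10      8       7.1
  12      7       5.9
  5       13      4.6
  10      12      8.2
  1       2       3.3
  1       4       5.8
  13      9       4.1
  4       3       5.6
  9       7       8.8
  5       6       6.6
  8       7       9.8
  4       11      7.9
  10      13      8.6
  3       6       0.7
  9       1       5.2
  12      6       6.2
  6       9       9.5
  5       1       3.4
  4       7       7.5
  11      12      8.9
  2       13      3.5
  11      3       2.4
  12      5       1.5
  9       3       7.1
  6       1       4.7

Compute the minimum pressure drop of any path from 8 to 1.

Running Dijkstra from 8:
8: 0
4: 2.9  (via 8)
12: 3.7  (via 8)
5: 5.2  (via 12)
10: 7.1  (via 8)
3: 8.5  (via 4)
1: 8.6  (via 5)
Shortest route: 8–12–5–1 = 8.6 kPa.

8.6 kPa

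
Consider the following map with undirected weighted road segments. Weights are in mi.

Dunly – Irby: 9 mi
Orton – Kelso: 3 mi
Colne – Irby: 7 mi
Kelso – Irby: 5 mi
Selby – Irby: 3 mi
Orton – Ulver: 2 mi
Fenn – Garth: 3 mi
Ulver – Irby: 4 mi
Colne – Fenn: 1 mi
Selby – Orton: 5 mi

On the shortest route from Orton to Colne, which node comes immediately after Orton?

Ulver

Compare a few routes:
Orton - Ulver - Irby - Colne: 2+4+7 = 13
Orton - Selby - Irby - Colne: 5+3+7 = 15
Orton - Kelso - Irby - Colne: 3+5+7 = 15
The minimum is 13 mi via Orton - Ulver - Irby - Colne.
So from Orton the first move is to Ulver.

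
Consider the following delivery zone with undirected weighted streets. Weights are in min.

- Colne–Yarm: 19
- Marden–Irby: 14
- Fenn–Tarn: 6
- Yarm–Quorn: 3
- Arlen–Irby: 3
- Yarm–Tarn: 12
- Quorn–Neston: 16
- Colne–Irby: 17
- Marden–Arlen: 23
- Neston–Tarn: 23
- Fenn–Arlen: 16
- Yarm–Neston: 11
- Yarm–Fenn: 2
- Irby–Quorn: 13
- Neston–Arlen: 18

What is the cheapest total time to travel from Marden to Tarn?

Compare a few routes:
Marden - Arlen - Fenn - Tarn: 23+16+6 = 45
Marden - Irby - Quorn - Yarm - Fenn - Tarn: 14+13+3+2+6 = 38
Marden - Irby - Quorn - Yarm - Tarn: 14+13+3+12 = 42
Marden - Irby - Arlen - Fenn - Tarn: 14+3+16+6 = 39
The minimum is 38 min via Marden - Irby - Quorn - Yarm - Fenn - Tarn.

38 min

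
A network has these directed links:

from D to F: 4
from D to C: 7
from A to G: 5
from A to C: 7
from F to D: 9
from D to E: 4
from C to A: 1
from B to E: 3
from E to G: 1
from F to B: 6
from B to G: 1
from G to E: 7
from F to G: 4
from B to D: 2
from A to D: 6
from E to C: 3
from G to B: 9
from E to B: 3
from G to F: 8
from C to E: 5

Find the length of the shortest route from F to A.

13

Settle nodes by increasing distance from F:
F: 0
G: 4  (via F)
B: 6  (via F)
D: 8  (via B)
E: 9  (via B)
C: 12  (via E)
A: 13  (via C)
Shortest route: F–B–E–C–A = 13.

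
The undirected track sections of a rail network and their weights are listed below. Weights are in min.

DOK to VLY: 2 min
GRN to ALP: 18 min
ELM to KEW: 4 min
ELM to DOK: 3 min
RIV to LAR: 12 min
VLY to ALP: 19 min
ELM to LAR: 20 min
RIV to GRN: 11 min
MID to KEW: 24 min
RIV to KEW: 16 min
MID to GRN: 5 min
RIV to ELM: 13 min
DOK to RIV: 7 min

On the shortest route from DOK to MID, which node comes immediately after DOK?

Enumerating some paths:
DOK → ELM → KEW → MID: 3+4+24 = 31
DOK → ELM → KEW → RIV → GRN → MID: 3+4+16+11+5 = 39
DOK → RIV → GRN → MID: 7+11+5 = 23
DOK → ELM → RIV → GRN → MID: 3+13+11+5 = 32
The minimum is 23 min via DOK → RIV → GRN → MID.
So from DOK the first move is to RIV.

RIV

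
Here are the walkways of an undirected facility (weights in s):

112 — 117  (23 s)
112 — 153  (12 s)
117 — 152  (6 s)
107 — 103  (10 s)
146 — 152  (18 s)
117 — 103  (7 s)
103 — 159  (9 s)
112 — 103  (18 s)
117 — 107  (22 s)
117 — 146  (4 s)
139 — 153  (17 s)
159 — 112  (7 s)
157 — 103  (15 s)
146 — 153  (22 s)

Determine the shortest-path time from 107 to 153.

38 s

Shortest distances from 107:
107: 0
103: 10  (via 107)
117: 17  (via 103)
159: 19  (via 103)
146: 21  (via 117)
152: 23  (via 117)
157: 25  (via 103)
112: 26  (via 159)
153: 38  (via 112)
Shortest route: 107 → 103 → 159 → 112 → 153 = 38 s.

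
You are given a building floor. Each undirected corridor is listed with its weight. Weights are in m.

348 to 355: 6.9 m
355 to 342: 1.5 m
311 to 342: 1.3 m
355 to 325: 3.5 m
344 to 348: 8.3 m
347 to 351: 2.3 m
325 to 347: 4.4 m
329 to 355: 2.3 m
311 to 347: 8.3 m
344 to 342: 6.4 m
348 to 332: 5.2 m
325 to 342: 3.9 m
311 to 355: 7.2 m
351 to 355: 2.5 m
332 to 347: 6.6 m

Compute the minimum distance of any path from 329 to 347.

7.1 m

Compare a few routes:
329 → 355 → 351 → 347: 2.3+2.5+2.3 = 7.1
329 → 355 → 342 → 325 → 347: 2.3+1.5+3.9+4.4 = 12.1
329 → 355 → 325 → 347: 2.3+3.5+4.4 = 10.2
Cheapest is 329 → 355 → 351 → 347 at 7.1 m.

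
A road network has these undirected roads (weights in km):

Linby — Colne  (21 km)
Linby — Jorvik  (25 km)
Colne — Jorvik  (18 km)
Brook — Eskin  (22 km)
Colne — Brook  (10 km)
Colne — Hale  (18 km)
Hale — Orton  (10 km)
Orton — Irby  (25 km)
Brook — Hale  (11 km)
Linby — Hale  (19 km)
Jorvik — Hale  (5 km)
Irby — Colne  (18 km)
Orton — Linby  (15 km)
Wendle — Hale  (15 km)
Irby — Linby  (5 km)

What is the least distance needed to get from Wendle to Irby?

Shortest distances from Wendle:
Wendle: 0
Hale: 15  (via Wendle)
Jorvik: 20  (via Hale)
Orton: 25  (via Hale)
Brook: 26  (via Hale)
Colne: 33  (via Hale)
Linby: 34  (via Hale)
Irby: 39  (via Linby)
Shortest route: Wendle → Hale → Linby → Irby = 39 km.

39 km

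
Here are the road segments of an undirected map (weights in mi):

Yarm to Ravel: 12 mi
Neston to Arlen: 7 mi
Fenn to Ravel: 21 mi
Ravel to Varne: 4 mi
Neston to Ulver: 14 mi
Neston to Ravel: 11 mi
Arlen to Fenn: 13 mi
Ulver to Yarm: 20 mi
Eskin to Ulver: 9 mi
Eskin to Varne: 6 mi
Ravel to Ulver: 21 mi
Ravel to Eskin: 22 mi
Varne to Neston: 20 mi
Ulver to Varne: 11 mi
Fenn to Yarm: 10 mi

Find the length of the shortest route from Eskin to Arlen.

Running Dijkstra from Eskin:
Eskin: 0
Varne: 6  (via Eskin)
Ulver: 9  (via Eskin)
Ravel: 10  (via Varne)
Neston: 21  (via Ravel)
Yarm: 22  (via Ravel)
Arlen: 28  (via Neston)
Shortest route: Eskin–Varne–Ravel–Neston–Arlen = 28 mi.

28 mi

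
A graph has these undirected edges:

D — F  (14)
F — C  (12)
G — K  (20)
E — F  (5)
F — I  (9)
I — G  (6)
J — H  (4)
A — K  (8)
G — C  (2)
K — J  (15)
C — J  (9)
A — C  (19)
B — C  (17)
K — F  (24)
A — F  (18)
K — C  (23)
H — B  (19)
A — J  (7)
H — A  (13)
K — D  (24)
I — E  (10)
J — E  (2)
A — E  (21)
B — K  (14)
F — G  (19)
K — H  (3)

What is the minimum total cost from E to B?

Candidate routes:
E - J - H - K - B: 2+4+3+14 = 23
E - J - H - B: 2+4+19 = 25
The minimum is 23 via E - J - H - K - B.

23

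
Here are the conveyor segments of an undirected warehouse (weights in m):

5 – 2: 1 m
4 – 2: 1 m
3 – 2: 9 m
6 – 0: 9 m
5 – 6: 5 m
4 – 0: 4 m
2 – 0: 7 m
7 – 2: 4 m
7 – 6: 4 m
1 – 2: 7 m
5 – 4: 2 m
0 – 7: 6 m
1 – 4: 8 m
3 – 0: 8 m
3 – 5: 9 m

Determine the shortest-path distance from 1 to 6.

13 m

Running Dijkstra from 1:
1: 0
2: 7  (via 1)
4: 8  (via 1)
5: 8  (via 2)
7: 11  (via 2)
0: 12  (via 4)
6: 13  (via 5)
Shortest route: 1–2–5–6 = 13 m.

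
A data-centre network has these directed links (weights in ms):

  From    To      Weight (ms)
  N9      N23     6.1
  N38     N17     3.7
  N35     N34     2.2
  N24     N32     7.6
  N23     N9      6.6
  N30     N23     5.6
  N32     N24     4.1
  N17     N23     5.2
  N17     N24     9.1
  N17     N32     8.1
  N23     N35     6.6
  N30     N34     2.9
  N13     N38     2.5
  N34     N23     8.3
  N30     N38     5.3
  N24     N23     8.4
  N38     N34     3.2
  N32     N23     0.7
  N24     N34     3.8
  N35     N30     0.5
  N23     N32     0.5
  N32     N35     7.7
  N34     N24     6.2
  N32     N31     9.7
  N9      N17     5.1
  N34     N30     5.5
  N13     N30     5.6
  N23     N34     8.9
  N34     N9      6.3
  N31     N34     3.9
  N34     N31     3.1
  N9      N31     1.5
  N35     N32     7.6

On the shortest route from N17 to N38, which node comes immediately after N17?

Compare a few routes:
N17–N32–N35–N30–N38: 8.1+7.7+0.5+5.3 = 21.6
N17–N23–N35–N30–N38: 5.2+6.6+0.5+5.3 = 17.6
N17–N32–N23–N35–N30–N38: 8.1+0.7+6.6+0.5+5.3 = 21.2
N17–N23–N32–N35–N30–N38: 5.2+0.5+7.7+0.5+5.3 = 19.2
Cheapest is N17–N23–N35–N30–N38 at 17.6 ms.
So from N17 the first move is to N23.

N23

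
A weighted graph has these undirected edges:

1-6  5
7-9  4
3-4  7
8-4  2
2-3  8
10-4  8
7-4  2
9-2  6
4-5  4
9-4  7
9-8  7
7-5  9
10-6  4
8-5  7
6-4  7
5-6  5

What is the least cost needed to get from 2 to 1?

Settle nodes by increasing distance from 2:
2: 0
9: 6  (via 2)
3: 8  (via 2)
7: 10  (via 9)
4: 12  (via 7)
8: 13  (via 9)
5: 16  (via 4)
6: 19  (via 4)
10: 20  (via 4)
1: 24  (via 6)
Shortest route: 2–9–7–4–6–1 = 24.

24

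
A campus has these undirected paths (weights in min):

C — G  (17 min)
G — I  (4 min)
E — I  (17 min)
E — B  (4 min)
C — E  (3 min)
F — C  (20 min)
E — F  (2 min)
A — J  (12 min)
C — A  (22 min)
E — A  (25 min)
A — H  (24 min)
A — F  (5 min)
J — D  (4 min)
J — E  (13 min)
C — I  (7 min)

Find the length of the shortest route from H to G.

Enumerating some paths:
H - A - F - E - C - I - G: 24+5+2+3+7+4 = 45
H - A - F - E - C - G: 24+5+2+3+17 = 51
Cheapest is H - A - F - E - C - I - G at 45 min.

45 min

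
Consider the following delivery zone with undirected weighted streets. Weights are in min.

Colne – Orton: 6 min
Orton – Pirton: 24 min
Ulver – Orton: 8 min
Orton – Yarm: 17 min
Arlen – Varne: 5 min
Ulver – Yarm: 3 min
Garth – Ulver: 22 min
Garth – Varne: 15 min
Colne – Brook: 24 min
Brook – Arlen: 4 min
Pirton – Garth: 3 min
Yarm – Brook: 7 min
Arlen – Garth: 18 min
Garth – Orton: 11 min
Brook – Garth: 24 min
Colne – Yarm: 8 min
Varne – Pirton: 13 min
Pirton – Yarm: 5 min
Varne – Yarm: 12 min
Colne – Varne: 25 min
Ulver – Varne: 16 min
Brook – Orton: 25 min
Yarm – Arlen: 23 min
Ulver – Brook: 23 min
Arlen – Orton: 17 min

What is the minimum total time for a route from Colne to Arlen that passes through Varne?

Shortest Colne→Varne: Colne → Yarm → Varne = 20
Shortest Varne→Arlen: Varne → Arlen = 5
Total via Varne: 20 + 5 = 25 min.

25 min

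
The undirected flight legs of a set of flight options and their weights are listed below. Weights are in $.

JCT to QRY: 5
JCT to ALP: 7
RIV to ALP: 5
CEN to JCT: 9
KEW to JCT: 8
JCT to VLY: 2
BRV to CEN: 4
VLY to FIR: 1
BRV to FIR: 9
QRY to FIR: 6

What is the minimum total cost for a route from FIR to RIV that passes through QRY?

$23

Shortest FIR→QRY: FIR–QRY = 6
Best QRY to RIV: QRY–JCT–ALP–RIV costing 17
Total via QRY: 6 + 17 = $23.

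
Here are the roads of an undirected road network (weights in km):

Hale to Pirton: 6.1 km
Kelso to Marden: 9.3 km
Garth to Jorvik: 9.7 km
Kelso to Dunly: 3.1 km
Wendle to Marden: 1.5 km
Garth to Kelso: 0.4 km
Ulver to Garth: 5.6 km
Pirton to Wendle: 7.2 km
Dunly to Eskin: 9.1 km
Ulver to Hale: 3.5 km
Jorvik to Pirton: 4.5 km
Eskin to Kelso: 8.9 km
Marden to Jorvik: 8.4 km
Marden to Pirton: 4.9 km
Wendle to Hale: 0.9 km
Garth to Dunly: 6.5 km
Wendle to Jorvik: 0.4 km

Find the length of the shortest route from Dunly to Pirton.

Shortest distances from Dunly:
Dunly: 0
Kelso: 3.1  (via Dunly)
Garth: 3.5  (via Kelso)
Ulver: 9.1  (via Garth)
Eskin: 9.1  (via Dunly)
Marden: 12.4  (via Kelso)
Hale: 12.6  (via Ulver)
Jorvik: 13.2  (via Garth)
Wendle: 13.5  (via Hale)
Pirton: 17.3  (via Marden)
Shortest route: Dunly–Kelso–Marden–Pirton = 17.3 km.

17.3 km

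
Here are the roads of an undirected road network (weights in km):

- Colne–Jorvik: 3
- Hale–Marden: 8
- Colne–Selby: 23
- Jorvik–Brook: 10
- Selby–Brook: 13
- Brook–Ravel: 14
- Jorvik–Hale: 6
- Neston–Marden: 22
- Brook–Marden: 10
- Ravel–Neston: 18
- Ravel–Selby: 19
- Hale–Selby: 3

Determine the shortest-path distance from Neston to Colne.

Compare a few routes:
Neston - Marden - Hale - Jorvik - Colne: 22+8+6+3 = 39
Neston - Marden - Brook - Jorvik - Colne: 22+10+10+3 = 45
Cheapest is Neston - Marden - Hale - Jorvik - Colne at 39 km.

39 km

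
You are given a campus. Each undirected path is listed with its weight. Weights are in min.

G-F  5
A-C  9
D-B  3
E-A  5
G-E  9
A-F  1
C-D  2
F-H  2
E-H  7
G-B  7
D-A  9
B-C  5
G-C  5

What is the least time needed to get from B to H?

14 min

Running Dijkstra from B:
B: 0
D: 3  (via B)
C: 5  (via B)
G: 7  (via B)
A: 12  (via D)
F: 12  (via G)
H: 14  (via F)
Shortest route: B → G → F → H = 14 min.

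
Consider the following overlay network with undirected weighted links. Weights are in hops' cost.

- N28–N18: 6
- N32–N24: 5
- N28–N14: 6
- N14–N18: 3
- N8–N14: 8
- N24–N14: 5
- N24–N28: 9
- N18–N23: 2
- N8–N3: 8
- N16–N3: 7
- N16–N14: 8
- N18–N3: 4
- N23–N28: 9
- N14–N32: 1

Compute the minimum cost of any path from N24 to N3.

Settle nodes by increasing distance from N24:
N24: 0
N32: 5  (via N24)
N14: 5  (via N24)
N18: 8  (via N14)
N28: 9  (via N24)
N23: 10  (via N18)
N3: 12  (via N18)
Shortest route: N24 → N14 → N18 → N3 = 12 hops' cost.

12 hops' cost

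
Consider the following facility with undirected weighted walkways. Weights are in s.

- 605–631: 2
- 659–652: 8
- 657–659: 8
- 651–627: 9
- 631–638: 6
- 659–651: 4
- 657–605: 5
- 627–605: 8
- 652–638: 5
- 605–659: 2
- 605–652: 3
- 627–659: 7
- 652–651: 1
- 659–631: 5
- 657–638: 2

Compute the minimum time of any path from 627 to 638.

15 s

Settle nodes by increasing distance from 627:
627: 0
659: 7  (via 627)
605: 8  (via 627)
651: 9  (via 627)
631: 10  (via 605)
652: 10  (via 651)
657: 13  (via 605)
638: 15  (via 652)
Shortest route: 627 → 651 → 652 → 638 = 15 s.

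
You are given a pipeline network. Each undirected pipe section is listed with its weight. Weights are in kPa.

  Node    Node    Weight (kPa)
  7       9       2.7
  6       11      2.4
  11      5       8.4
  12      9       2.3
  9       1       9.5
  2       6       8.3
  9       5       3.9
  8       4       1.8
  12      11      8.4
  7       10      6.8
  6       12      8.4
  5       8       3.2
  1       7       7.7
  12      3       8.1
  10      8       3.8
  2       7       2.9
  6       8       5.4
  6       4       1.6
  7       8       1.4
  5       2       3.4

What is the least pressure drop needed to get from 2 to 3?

Enumerating some paths:
2–5–9–12–3: 3.4+3.9+2.3+8.1 = 17.7
2–7–9–12–3: 2.9+2.7+2.3+8.1 = 16
2–5–8–7–9–12–3: 3.4+3.2+1.4+2.7+2.3+8.1 = 21.1
2–7–8–5–9–12–3: 2.9+1.4+3.2+3.9+2.3+8.1 = 21.8
Cheapest is 2–7–9–12–3 at 16 kPa.

16 kPa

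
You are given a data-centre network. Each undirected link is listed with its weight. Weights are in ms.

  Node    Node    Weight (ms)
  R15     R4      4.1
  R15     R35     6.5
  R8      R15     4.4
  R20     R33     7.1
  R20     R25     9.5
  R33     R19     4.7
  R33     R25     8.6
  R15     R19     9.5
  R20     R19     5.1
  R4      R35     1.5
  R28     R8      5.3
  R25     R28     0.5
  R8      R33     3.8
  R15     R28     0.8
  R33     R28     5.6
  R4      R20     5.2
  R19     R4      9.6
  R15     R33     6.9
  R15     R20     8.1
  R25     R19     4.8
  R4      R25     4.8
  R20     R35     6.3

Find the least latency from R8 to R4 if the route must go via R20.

16.1 ms

Best R8 to R20: R8–R33–R20 costing 10.9
Best R20 to R4: R20–R4 costing 5.2
Total via R20: 10.9 + 5.2 = 16.1 ms.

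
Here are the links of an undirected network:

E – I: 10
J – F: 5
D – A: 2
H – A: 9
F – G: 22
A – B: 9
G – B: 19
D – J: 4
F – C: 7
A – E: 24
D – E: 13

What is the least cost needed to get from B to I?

Candidate routes:
B → A → D → E → I: 9+2+13+10 = 34
B → A → E → I: 9+24+10 = 43
Cheapest is B → A → D → E → I at 34.

34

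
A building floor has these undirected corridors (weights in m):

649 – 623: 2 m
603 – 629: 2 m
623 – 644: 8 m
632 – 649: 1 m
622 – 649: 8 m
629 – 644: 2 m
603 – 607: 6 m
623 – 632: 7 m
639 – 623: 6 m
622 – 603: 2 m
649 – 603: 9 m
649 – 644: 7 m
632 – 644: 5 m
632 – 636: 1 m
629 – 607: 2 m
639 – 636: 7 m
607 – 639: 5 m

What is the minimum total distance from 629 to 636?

Compare a few routes:
629 → 603 → 649 → 632 → 636: 2+9+1+1 = 13
629 → 644 → 649 → 632 → 636: 2+7+1+1 = 11
629 → 644 → 632 → 636: 2+5+1 = 8
The minimum is 8 m via 629 → 644 → 632 → 636.

8 m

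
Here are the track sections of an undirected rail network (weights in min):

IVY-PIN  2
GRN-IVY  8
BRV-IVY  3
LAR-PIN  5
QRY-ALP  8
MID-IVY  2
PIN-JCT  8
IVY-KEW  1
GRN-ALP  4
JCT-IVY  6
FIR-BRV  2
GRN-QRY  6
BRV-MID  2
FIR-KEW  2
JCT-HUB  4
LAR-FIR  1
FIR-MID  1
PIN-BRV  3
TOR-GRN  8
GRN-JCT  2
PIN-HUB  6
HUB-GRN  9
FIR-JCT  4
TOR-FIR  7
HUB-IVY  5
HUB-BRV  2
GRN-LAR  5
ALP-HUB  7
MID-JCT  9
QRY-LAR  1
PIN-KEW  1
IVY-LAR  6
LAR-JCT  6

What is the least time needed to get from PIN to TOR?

10 min

Enumerating some paths:
PIN–KEW–IVY–MID–FIR–TOR: 1+1+2+1+7 = 12
PIN–IVY–KEW–FIR–TOR: 2+1+2+7 = 12
PIN–KEW–FIR–TOR: 1+2+7 = 10
Cheapest is PIN–KEW–FIR–TOR at 10 min.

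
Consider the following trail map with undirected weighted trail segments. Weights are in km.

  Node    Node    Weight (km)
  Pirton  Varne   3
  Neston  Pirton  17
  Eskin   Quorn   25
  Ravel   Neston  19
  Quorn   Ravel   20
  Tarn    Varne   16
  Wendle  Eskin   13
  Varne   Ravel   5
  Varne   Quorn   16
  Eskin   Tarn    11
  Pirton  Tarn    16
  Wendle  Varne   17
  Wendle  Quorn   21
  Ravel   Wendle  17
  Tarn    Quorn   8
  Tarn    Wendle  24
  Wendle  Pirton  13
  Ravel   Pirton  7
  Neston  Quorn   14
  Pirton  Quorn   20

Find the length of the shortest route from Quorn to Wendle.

21 km

Candidate routes:
Quorn - Tarn - Eskin - Wendle: 8+11+13 = 32
Quorn - Tarn - Wendle: 8+24 = 32
Quorn - Wendle: 21 = 21
The minimum is 21 km via Quorn - Wendle.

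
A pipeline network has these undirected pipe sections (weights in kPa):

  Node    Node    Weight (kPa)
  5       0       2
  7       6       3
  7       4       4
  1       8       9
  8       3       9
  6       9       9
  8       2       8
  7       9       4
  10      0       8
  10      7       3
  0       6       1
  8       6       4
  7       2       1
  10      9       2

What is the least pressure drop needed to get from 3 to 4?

Running Dijkstra from 3:
3: 0
8: 9  (via 3)
6: 13  (via 8)
0: 14  (via 6)
5: 16  (via 0)
7: 16  (via 6)
2: 17  (via 8)
1: 18  (via 8)
10: 19  (via 7)
4: 20  (via 7)
Shortest route: 3–8–6–7–4 = 20 kPa.

20 kPa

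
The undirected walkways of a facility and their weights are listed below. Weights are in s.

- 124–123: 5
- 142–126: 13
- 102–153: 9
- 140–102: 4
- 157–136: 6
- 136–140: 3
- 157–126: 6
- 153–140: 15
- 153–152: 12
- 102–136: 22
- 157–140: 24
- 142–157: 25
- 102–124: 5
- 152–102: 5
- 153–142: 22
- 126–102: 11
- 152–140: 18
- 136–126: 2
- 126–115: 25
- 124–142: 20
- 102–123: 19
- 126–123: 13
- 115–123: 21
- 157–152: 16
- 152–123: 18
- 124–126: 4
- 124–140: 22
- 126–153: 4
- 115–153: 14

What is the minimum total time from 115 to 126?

18 s

Candidate routes:
115 - 153 - 126: 14+4 = 18
115 - 126: 25 = 25
115 - 153 - 102 - 140 - 136 - 126: 14+9+4+3+2 = 32
115 - 123 - 124 - 126: 21+5+4 = 30
The minimum is 18 s via 115 - 153 - 126.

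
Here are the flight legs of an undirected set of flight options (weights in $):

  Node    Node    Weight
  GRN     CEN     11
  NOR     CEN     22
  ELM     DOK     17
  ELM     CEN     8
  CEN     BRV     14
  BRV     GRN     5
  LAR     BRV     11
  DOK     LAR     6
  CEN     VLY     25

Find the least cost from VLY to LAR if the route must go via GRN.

$52

Best VLY to GRN: VLY–CEN–GRN costing 36
Best GRN to LAR: GRN–BRV–LAR costing 16
Total via GRN: 36 + 16 = $52.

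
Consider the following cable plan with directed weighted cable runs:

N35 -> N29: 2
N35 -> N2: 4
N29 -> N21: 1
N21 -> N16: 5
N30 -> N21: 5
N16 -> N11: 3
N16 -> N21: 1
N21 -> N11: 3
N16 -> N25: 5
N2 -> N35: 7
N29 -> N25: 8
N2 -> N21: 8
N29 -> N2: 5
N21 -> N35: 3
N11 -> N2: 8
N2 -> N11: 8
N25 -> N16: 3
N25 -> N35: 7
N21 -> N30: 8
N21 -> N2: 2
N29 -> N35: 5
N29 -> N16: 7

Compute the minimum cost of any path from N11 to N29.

17

Running Dijkstra from N11:
N11: 0
N2: 8  (via N11)
N35: 15  (via N2)
N21: 16  (via N2)
N29: 17  (via N35)
Shortest route: N11 → N2 → N35 → N29 = 17.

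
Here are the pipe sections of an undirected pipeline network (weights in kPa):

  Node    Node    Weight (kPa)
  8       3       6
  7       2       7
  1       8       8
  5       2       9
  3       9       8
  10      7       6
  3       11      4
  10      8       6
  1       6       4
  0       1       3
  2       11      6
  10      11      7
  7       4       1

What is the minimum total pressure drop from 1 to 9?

22 kPa

Settle nodes by increasing distance from 1:
1: 0
0: 3  (via 1)
6: 4  (via 1)
8: 8  (via 1)
3: 14  (via 8)
10: 14  (via 8)
11: 18  (via 3)
7: 20  (via 10)
4: 21  (via 7)
9: 22  (via 3)
Shortest route: 1 → 8 → 3 → 9 = 22 kPa.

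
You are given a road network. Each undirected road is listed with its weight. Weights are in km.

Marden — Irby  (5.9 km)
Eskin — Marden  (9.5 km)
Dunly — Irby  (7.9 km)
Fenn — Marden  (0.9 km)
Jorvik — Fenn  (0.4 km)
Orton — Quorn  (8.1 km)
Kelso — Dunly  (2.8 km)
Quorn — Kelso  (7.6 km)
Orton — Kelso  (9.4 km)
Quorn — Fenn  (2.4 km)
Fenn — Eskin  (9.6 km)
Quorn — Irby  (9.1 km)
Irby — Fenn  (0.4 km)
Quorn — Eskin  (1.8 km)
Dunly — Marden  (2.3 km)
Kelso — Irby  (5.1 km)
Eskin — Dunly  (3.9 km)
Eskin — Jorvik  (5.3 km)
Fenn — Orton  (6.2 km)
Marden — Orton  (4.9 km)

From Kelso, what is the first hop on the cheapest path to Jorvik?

Candidate routes:
Kelso → Dunly → Marden → Fenn → Jorvik: 2.8+2.3+0.9+0.4 = 6.4
Kelso → Dunly → Eskin → Quorn → Fenn → Jorvik: 2.8+3.9+1.8+2.4+0.4 = 11.3
Kelso → Quorn → Fenn → Jorvik: 7.6+2.4+0.4 = 10.4
Kelso → Irby → Fenn → Jorvik: 5.1+0.4+0.4 = 5.9
Cheapest is Kelso → Irby → Fenn → Jorvik at 5.9 km.
So from Kelso the first move is to Irby.

Irby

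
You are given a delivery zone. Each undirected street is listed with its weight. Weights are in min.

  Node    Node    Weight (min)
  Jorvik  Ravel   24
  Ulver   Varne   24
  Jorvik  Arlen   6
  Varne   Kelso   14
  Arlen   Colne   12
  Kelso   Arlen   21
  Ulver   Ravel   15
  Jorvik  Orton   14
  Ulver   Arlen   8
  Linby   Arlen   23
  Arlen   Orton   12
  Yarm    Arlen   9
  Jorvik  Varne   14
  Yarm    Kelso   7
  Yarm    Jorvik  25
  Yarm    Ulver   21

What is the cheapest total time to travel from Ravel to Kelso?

39 min

Enumerating some paths:
Ravel–Ulver–Arlen–Yarm–Kelso: 15+8+9+7 = 39
Ravel–Ulver–Arlen–Kelso: 15+8+21 = 44
Ravel–Ulver–Yarm–Kelso: 15+21+7 = 43
The minimum is 39 min via Ravel–Ulver–Arlen–Yarm–Kelso.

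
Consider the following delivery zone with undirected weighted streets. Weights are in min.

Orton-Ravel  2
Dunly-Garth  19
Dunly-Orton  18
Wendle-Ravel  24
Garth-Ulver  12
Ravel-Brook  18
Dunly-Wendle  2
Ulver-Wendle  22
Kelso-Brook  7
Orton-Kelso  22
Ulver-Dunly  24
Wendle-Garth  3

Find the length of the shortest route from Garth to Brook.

Running Dijkstra from Garth:
Garth: 0
Wendle: 3  (via Garth)
Dunly: 5  (via Wendle)
Ulver: 12  (via Garth)
Orton: 23  (via Dunly)
Ravel: 25  (via Orton)
Brook: 43  (via Ravel)
Shortest route: Garth → Wendle → Dunly → Orton → Ravel → Brook = 43 min.

43 min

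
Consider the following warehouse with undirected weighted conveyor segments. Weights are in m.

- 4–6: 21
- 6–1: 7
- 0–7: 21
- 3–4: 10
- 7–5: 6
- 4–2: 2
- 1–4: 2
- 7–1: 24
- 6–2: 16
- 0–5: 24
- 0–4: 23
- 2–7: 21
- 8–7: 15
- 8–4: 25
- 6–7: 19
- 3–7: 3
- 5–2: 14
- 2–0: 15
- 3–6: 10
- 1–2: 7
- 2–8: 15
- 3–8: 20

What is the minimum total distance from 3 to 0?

Compare a few routes:
3–4–2–0: 10+2+15 = 27
3–7–0: 3+21 = 24
The minimum is 24 m via 3–7–0.

24 m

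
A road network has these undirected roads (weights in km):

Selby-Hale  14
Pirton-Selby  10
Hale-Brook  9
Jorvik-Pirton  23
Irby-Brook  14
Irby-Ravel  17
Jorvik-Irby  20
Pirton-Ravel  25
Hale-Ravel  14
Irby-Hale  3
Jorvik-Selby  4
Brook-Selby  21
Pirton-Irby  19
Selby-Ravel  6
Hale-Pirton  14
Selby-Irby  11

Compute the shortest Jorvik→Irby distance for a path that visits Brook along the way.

37 km

Best Jorvik to Brook: Jorvik–Selby–Brook costing 25
Best Brook to Irby: Brook–Hale–Irby costing 12
Total via Brook: 25 + 12 = 37 km.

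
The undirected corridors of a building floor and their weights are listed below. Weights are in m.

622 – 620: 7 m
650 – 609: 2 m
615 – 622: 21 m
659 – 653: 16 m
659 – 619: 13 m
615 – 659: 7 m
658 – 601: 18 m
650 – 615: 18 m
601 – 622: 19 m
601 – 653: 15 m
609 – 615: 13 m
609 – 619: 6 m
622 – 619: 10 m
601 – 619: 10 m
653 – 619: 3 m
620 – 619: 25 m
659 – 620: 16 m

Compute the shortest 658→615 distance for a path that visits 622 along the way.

Shortest 658→622: 658 → 601 → 622 = 37
Shortest 622→615: 622 → 615 = 21
Total via 622: 37 + 21 = 58 m.

58 m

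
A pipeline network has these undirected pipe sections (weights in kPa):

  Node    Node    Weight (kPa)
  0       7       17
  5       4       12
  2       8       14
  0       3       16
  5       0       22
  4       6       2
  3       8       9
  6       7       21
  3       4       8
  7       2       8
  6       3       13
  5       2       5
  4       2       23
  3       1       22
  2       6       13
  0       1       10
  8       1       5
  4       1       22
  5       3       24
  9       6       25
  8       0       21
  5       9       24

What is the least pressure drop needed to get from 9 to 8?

Compare a few routes:
9–6–3–8: 25+13+9 = 47
9–6–2–8: 25+13+14 = 52
9–5–2–8: 24+5+14 = 43
9–6–4–3–8: 25+2+8+9 = 44
The minimum is 43 kPa via 9–5–2–8.

43 kPa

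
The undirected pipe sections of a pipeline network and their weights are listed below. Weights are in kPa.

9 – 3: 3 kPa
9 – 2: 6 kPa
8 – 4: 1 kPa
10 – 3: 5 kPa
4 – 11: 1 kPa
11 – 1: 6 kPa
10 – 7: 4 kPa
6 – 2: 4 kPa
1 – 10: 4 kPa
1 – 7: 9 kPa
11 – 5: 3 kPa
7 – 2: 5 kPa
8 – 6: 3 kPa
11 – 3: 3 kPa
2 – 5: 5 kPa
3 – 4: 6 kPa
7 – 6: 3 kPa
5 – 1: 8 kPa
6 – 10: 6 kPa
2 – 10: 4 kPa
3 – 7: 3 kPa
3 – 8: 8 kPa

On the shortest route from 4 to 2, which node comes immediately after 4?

8

Candidate routes:
4–11–3–7–2: 1+3+3+5 = 12
4–8–6–2: 1+3+4 = 8
4–11–5–2: 1+3+5 = 9
Cheapest is 4–8–6–2 at 8 kPa.
So from 4 the first move is to 8.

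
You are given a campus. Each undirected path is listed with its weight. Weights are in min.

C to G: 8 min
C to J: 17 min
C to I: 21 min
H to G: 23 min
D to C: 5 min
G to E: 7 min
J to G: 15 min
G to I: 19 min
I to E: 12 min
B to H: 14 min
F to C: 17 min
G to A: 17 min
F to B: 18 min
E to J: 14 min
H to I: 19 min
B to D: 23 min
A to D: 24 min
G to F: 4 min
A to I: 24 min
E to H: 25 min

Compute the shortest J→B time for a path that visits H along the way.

52 min

Best J to H: J → G → H costing 38
Best H to B: H → B costing 14
Total via H: 38 + 14 = 52 min.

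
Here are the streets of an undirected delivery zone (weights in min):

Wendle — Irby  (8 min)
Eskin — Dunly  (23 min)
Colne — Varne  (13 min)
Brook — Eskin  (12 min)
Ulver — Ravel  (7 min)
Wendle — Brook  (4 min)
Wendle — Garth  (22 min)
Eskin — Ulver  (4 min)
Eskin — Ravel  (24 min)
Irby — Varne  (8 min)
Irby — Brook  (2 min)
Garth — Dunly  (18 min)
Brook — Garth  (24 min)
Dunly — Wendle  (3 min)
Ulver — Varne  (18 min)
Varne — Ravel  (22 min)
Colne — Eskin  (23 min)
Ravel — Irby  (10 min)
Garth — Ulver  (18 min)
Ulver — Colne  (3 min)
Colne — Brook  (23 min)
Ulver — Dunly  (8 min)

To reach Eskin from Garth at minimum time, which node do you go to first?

Compare a few routes:
Garth - Brook - Eskin: 24+12 = 36
Garth - Dunly - Ulver - Eskin: 18+8+4 = 30
Garth - Ulver - Eskin: 18+4 = 22
The minimum is 22 min via Garth - Ulver - Eskin.
So from Garth the first move is to Ulver.

Ulver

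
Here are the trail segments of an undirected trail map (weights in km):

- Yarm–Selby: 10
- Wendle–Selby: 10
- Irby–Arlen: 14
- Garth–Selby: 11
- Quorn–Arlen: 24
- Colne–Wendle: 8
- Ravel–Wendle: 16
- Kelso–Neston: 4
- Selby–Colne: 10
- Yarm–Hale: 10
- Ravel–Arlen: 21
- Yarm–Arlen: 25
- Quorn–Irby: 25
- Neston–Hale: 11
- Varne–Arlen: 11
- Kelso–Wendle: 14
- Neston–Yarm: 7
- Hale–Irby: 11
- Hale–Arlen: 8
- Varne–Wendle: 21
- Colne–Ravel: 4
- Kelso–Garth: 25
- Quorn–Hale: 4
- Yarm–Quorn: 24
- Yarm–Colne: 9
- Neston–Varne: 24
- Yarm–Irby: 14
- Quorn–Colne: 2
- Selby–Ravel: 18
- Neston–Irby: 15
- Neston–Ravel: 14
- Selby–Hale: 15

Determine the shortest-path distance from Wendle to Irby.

25 km

Running Dijkstra from Wendle:
Wendle: 0
Colne: 8  (via Wendle)
Quorn: 10  (via Colne)
Selby: 10  (via Wendle)
Ravel: 12  (via Colne)
Kelso: 14  (via Wendle)
Hale: 14  (via Quorn)
Yarm: 17  (via Colne)
Neston: 18  (via Kelso)
Varne: 21  (via Wendle)
Garth: 21  (via Selby)
Arlen: 22  (via Hale)
Irby: 25  (via Hale)
Shortest route: Wendle → Colne → Quorn → Hale → Irby = 25 km.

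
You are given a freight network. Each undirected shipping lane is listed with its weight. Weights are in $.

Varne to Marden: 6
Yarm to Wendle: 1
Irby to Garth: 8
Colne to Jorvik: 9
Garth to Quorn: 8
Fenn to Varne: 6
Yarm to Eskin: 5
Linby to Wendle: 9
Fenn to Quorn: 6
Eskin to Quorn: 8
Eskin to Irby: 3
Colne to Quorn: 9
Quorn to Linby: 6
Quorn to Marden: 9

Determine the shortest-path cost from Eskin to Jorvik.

$26

Candidate routes:
Eskin - Irby - Garth - Quorn - Colne - Jorvik: 3+8+8+9+9 = 37
Eskin - Quorn - Colne - Jorvik: 8+9+9 = 26
The minimum is $26 via Eskin - Quorn - Colne - Jorvik.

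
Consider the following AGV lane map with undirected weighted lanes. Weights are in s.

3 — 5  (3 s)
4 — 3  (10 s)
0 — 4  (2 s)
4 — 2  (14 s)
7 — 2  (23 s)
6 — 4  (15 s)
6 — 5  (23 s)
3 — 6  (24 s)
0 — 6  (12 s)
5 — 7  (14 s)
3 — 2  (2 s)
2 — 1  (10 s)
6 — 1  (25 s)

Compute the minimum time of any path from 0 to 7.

29 s

Settle nodes by increasing distance from 0:
0: 0
4: 2  (via 0)
3: 12  (via 4)
6: 12  (via 0)
2: 14  (via 3)
5: 15  (via 3)
1: 24  (via 2)
7: 29  (via 5)
Shortest route: 0 → 4 → 3 → 5 → 7 = 29 s.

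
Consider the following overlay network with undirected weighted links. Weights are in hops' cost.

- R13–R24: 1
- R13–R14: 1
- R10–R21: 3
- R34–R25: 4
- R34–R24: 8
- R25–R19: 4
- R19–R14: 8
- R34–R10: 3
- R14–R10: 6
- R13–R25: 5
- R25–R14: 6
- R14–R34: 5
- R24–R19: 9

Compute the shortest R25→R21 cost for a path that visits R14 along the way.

Best R25 to R14: R25 → R14 costing 6
Best R14 to R21: R14 → R10 → R21 costing 9
Total via R14: 6 + 9 = 15 hops' cost.

15 hops' cost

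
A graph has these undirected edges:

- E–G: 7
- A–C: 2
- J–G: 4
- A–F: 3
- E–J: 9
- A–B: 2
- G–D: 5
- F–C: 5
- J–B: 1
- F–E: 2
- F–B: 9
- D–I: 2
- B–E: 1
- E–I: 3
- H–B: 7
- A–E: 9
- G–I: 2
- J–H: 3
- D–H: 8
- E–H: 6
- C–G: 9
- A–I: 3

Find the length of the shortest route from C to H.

8

Compare a few routes:
C - A - B - J - H: 2+2+1+3 = 8
C - A - B - H: 2+2+7 = 11
C - A - B - E - H: 2+2+1+6 = 11
The minimum is 8 via C - A - B - J - H.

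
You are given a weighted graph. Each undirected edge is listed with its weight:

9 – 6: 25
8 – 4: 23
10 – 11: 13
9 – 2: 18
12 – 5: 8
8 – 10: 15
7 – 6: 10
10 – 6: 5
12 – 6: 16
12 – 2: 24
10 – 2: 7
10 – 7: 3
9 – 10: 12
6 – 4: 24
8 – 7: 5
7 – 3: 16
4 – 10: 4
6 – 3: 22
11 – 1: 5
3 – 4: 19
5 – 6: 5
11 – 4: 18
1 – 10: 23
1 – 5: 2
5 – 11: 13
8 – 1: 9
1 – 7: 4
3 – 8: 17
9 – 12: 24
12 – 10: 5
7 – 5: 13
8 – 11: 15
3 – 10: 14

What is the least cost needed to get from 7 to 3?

Compare a few routes:
7 - 10 - 4 - 3: 3+4+19 = 26
7 - 3: 16 = 16
7 - 10 - 3: 3+14 = 17
7 - 8 - 3: 5+17 = 22
Cheapest is 7 - 3 at 16.

16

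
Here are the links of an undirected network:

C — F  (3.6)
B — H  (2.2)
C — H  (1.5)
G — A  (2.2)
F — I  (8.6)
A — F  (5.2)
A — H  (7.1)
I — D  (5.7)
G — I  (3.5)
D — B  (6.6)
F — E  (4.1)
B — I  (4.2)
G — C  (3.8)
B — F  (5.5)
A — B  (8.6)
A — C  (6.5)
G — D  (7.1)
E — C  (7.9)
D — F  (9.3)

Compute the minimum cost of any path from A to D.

Compare a few routes:
A - G - D: 2.2+7.1 = 9.3
A - G - I - D: 2.2+3.5+5.7 = 11.4
Cheapest is A - G - D at 9.3.

9.3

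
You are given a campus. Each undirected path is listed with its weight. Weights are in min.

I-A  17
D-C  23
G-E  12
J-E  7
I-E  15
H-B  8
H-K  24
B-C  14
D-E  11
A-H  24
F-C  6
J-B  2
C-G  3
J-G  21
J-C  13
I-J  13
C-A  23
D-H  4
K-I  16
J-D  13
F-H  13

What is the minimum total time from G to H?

22 min

Compare a few routes:
G–C–B–H: 3+14+8 = 25
G–C–F–H: 3+6+13 = 22
The minimum is 22 min via G–C–F–H.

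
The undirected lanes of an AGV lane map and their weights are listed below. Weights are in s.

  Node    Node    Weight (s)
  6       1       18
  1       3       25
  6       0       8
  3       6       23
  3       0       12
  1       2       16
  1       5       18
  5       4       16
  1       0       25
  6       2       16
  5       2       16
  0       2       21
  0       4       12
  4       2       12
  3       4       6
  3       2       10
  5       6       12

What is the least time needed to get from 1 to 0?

25 s

Enumerating some paths:
1 → 6 → 0: 18+8 = 26
1 → 0: 25 = 25
Cheapest is 1 → 0 at 25 s.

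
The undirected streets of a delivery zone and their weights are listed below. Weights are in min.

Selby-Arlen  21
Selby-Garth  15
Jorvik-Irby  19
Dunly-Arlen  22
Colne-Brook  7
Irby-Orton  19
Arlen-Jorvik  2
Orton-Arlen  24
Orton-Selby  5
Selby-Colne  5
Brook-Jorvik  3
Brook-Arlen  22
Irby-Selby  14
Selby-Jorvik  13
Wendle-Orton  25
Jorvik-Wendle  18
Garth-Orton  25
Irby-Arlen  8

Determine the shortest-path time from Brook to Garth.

27 min

Compare a few routes:
Brook → Jorvik → Selby → Garth: 3+13+15 = 31
Brook → Jorvik → Arlen → Selby → Garth: 3+2+21+15 = 41
Brook → Colne → Selby → Garth: 7+5+15 = 27
Cheapest is Brook → Colne → Selby → Garth at 27 min.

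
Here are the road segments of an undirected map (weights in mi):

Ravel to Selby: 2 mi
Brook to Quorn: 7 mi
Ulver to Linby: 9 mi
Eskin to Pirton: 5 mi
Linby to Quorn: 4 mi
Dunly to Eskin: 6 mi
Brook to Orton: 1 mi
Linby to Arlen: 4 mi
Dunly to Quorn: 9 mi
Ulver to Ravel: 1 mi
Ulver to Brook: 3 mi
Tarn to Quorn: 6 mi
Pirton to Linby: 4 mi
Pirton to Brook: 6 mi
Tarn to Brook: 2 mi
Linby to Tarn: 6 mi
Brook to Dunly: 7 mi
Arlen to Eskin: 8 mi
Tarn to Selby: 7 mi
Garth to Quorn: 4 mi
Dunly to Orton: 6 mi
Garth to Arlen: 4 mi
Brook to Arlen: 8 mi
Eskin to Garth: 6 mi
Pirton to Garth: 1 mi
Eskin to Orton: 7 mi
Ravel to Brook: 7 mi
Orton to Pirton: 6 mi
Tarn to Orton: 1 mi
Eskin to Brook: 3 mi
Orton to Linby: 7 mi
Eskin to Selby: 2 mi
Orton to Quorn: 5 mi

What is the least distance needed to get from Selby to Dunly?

8 mi

Compare a few routes:
Selby–Eskin–Brook–Orton–Dunly: 2+3+1+6 = 12
Selby–Eskin–Brook–Dunly: 2+3+7 = 12
Selby–Eskin–Dunly: 2+6 = 8
The minimum is 8 mi via Selby–Eskin–Dunly.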